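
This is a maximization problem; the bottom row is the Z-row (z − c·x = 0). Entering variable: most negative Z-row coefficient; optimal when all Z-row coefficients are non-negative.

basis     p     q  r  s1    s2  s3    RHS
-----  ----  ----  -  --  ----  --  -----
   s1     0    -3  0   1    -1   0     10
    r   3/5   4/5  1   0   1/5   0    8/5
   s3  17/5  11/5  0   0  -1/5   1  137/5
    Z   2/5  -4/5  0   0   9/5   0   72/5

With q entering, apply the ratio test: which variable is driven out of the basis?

Column q entries and ratios — s1: -3 ≤ 0, skip; r: (8/5)/(4/5) = 2; s3: (137/5)/(11/5) = 137/11.
Smallest ratio is 2 in the row of r, so r leaves.

r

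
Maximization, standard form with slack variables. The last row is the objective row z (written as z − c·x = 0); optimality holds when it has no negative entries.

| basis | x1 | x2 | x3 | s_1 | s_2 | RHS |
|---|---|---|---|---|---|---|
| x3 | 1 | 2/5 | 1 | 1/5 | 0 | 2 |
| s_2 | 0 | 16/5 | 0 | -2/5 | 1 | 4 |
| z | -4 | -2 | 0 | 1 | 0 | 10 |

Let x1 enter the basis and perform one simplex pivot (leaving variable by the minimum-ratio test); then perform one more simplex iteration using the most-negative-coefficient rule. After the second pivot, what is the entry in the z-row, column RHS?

37/2

Ratio test on column x1 — row 1: 2/1 = 2; row 2: entry 0 ≤ 0. Minimum is 2 at row 1 (x3 leaves); pivot element 1.
Divide row 1 by 1; eliminate column x1 from the other rows.
Second iteration: most negative z-row entry is -2/5 in column x2, so x2 enters.
Ratio test on column x2 — row 1: 2/(2/5) = 5; row 2: 4/(16/5) = 5/4. Minimum is 5/4 at row 2 (s_2 leaves); pivot element 16/5.
Divide row 2 by 16/5; eliminate column x2 from the other rows.
After both pivots, the entry at the z-row, column RHS is 37/2.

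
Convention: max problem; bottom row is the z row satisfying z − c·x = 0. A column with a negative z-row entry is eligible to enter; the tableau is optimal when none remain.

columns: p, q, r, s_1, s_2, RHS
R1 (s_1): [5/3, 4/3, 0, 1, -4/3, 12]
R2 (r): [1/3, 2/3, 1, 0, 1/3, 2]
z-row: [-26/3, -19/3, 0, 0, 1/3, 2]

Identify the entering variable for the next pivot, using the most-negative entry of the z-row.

Negative z-row entries: p: -26/3, q: -19/3.
The most negative is -26/3 in column p, so p enters.

p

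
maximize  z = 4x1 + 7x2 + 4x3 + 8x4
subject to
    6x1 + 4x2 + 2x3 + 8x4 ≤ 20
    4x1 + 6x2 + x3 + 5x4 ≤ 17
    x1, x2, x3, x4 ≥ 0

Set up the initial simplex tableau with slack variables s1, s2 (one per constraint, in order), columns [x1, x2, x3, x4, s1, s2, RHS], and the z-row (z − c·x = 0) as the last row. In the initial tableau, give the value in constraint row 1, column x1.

6

Constraint 1 has coefficient 6 on x1.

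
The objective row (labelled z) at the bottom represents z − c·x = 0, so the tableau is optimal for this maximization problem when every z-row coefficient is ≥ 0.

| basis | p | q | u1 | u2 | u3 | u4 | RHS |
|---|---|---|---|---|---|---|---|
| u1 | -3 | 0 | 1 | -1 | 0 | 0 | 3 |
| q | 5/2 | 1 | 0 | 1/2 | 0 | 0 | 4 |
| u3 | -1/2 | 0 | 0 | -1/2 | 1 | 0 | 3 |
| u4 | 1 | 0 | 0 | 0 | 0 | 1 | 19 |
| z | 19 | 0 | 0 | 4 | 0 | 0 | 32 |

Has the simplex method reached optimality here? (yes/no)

yes

Every z-row coefficient is ≥ 0, so the tableau is optimal.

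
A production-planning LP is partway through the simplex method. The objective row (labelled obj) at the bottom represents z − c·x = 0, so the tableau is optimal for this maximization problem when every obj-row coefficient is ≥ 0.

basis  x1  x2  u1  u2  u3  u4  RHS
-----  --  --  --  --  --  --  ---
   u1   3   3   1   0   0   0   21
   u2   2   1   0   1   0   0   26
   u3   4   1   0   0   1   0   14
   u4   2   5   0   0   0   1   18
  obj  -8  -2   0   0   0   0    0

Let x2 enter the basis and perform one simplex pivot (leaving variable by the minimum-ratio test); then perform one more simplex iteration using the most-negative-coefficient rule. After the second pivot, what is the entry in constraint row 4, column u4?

Ratio test on column x2 — row 1: 21/3 = 7; row 2: 26/1 = 26; row 3: 14/1 = 14; row 4: 18/5 = 18/5. Minimum is 18/5 at row 4 (u4 leaves); pivot element 5.
Divide row 4 by 5; eliminate column x2 from the other rows.
Second iteration: most negative obj-row entry is -36/5 in column x1, so x1 enters.
Ratio test on column x1 — row 1: (51/5)/(9/5) = 17/3; row 2: (112/5)/(8/5) = 14; row 3: (52/5)/(18/5) = 26/9; row 4: (18/5)/(2/5) = 9. Minimum is 26/9 at row 3 (u3 leaves); pivot element 18/5.
Divide row 3 by 18/5; eliminate column x1 from the other rows.
After both pivots, the entry at constraint row 4, column u4 is 2/9.

2/9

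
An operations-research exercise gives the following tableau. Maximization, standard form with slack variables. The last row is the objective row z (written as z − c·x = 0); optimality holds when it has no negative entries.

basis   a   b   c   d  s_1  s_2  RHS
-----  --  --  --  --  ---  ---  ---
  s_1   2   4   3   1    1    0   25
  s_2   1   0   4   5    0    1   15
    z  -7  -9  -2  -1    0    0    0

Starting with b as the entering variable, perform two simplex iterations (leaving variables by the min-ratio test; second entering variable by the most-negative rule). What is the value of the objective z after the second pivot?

175/2

Ratio test on column b — row 1: 25/4 = 25/4; row 2: entry 0 ≤ 0. Minimum is 25/4 at row 1 (s_1 leaves); pivot element 4.
Pivot on row 1; the z-row RHS becomes 0 − (-9)·(25/4) = 225/4.
Next entering variable (most negative z-row entry -5/2): a.
Ratio test on column a — row 1: (25/4)/(1/2) = 25/2; row 2: 15/1 = 15. Minimum is 25/2 at row 1 (b leaves); pivot element 1/2.
After the second pivot the z-row RHS is 225/4 − (-5/2)·(25/2) = 175/2.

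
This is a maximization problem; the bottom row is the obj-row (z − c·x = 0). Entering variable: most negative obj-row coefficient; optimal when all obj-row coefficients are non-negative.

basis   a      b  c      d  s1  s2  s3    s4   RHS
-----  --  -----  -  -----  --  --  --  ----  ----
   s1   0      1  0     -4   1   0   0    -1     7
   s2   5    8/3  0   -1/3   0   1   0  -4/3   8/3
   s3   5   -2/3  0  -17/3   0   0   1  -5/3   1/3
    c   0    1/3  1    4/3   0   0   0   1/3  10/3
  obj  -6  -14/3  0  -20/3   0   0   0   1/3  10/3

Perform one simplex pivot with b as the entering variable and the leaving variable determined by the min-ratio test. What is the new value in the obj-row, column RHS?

Ratio test on column b — row 1: 7/1 = 7; row 2: (8/3)/(8/3) = 1; row 3: entry -2/3 ≤ 0; row 4: (10/3)/(1/3) = 10. Minimum is 1 at row 2 (s2 leaves); pivot element 8/3.
Divide row 2 by 8/3; eliminate column b from the other rows.
obj-row update in column RHS: 10/3 − (-14/3)·1 = 8.

8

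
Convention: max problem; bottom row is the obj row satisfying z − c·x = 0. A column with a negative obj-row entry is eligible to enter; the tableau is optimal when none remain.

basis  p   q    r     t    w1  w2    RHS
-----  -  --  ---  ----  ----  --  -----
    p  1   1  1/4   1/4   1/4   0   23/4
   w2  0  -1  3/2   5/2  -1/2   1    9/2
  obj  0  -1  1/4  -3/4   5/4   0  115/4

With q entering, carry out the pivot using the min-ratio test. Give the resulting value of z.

69/2

Ratio test on column q — row 1: (23/4)/1 = 23/4; row 2: entry -1 ≤ 0. Minimum is 23/4 at row 1 (p leaves); pivot element 1.
Pivot on row 1; the obj-row RHS becomes 115/4 − (-1)·(23/4) = 69/2.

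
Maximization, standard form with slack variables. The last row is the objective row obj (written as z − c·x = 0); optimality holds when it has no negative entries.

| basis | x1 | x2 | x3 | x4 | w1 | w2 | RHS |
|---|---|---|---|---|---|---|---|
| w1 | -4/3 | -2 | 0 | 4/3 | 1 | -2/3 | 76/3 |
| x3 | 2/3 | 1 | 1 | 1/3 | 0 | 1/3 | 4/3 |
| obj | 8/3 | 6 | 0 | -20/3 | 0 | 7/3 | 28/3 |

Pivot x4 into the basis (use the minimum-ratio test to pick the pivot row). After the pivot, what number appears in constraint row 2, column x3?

Ratio test on column x4 — row 1: (76/3)/(4/3) = 19; row 2: (4/3)/(1/3) = 4. Minimum is 4 at row 2 (x3 leaves); pivot element 1/3.
Divide row 2 by 1/3; eliminate column x4 from the other rows.
In the new row 2, the x3 entry is the old entry divided by the pivot: 1/(1/3) = 3.

3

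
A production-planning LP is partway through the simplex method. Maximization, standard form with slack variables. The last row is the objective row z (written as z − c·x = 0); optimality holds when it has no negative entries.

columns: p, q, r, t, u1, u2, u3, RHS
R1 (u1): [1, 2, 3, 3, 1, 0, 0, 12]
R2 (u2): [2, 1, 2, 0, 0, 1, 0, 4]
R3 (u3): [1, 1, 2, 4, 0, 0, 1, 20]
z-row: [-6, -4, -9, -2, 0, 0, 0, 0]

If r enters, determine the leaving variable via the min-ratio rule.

u2

Column r entries and ratios — u1: 12/3 = 4; u2: 4/2 = 2; u3: 20/2 = 10.
Smallest ratio is 2 in the row of u2, so u2 leaves.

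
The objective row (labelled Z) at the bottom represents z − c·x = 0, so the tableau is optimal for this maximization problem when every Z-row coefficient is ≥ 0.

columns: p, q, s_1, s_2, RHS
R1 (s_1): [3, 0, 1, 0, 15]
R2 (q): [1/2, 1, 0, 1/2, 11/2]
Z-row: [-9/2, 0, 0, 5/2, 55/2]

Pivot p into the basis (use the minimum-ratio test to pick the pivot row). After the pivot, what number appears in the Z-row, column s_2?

Ratio test on column p — row 1: 15/3 = 5; row 2: (11/2)/(1/2) = 11. Minimum is 5 at row 1 (s_1 leaves); pivot element 3.
Divide row 1 by 3; eliminate column p from the other rows.
Z-row update in column s_2: 5/2 − (-9/2)·0 = 5/2.

5/2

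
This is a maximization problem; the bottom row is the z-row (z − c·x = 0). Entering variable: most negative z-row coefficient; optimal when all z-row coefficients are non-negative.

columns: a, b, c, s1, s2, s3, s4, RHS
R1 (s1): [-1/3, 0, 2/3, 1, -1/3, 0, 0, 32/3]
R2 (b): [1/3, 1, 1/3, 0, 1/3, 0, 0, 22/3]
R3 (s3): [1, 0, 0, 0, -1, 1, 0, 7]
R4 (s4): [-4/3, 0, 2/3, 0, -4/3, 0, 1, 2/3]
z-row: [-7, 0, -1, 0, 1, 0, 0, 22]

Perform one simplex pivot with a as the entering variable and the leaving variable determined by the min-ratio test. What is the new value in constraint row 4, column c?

Ratio test on column a — row 1: entry -1/3 ≤ 0; row 2: (22/3)/(1/3) = 22; row 3: 7/1 = 7; row 4: entry -4/3 ≤ 0. Minimum is 7 at row 3 (s3 leaves); pivot element 1.
Divide row 3 by 1; eliminate column a from the other rows.
Row 4 update in column c: 2/3 − (-4/3)·0 = 2/3.

2/3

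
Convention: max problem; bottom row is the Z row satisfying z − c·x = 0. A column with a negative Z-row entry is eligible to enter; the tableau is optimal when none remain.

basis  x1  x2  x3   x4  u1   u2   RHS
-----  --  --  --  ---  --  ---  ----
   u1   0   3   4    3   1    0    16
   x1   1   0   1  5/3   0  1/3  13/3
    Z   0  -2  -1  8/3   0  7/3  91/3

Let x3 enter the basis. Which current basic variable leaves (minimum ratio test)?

u1

Column x3 entries and ratios — u1: 16/4 = 4; x1: (13/3)/1 = 13/3.
Smallest ratio is 4 in the row of u1, so u1 leaves.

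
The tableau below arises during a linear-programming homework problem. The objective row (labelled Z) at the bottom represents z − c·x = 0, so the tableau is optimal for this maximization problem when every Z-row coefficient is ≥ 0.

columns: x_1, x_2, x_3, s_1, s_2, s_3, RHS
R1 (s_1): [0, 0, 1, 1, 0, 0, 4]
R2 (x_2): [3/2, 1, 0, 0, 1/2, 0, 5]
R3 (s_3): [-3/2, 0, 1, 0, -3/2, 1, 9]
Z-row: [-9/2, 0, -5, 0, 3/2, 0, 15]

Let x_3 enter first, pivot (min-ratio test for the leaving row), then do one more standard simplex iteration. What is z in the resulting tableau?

50

Ratio test on column x_3 — row 1: 4/1 = 4; row 2: entry 0 ≤ 0; row 3: 9/1 = 9. Minimum is 4 at row 1 (s_1 leaves); pivot element 1.
Pivot on row 1; the Z-row RHS becomes 15 − (-5)·4 = 35.
Next entering variable (most negative Z-row entry -9/2): x_1.
Ratio test on column x_1 — row 1: entry 0 ≤ 0; row 2: 5/(3/2) = 10/3; row 3: entry -3/2 ≤ 0. Minimum is 10/3 at row 2 (x_2 leaves); pivot element 3/2.
After the second pivot the Z-row RHS is 35 − (-9/2)·(10/3) = 50.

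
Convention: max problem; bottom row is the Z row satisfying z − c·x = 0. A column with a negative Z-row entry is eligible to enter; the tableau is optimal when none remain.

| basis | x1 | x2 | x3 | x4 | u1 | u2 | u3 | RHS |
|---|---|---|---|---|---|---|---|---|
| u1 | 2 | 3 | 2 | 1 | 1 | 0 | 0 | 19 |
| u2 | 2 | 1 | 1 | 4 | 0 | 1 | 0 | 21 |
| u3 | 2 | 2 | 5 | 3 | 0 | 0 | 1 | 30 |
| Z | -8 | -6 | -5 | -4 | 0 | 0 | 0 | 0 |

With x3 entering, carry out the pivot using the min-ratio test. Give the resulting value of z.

30

Ratio test on column x3 — row 1: 19/2 = 19/2; row 2: 21/1 = 21; row 3: 30/5 = 6. Minimum is 6 at row 3 (u3 leaves); pivot element 5.
Pivot on row 3; the Z-row RHS becomes 0 − (-5)·6 = 30.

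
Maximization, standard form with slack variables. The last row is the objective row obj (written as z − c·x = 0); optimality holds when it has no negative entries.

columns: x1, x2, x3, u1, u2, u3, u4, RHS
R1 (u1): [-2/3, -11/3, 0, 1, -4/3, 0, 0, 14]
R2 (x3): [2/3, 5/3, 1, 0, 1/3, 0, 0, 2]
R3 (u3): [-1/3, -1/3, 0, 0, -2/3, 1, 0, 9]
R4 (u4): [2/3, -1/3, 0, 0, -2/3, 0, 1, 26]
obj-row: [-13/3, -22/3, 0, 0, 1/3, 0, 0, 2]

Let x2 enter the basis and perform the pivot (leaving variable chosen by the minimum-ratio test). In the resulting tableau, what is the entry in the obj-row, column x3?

Ratio test on column x2 — row 1: entry -11/3 ≤ 0; row 2: 2/(5/3) = 6/5; row 3: entry -1/3 ≤ 0; row 4: entry -1/3 ≤ 0. Minimum is 6/5 at row 2 (x3 leaves); pivot element 5/3.
Divide row 2 by 5/3; eliminate column x2 from the other rows.
obj-row update in column x3: 0 − (-22/3)·(3/5) = 22/5.

22/5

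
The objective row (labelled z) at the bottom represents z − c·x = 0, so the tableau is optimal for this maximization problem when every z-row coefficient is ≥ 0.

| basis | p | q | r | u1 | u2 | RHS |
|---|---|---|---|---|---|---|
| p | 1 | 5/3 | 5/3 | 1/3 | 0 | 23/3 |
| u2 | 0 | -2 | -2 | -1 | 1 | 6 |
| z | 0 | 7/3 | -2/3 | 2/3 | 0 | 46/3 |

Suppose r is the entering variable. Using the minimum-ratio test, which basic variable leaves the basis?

Column r entries and ratios — p: (23/3)/(5/3) = 23/5; u2: -2 ≤ 0, skip.
Smallest ratio is 23/5 in the row of p, so p leaves.

p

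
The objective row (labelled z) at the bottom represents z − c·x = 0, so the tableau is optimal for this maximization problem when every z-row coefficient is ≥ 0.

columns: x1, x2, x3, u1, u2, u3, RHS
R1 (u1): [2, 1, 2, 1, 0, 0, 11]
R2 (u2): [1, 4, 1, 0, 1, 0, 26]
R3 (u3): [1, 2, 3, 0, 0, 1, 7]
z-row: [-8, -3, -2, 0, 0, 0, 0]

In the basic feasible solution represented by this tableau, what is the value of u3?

u3 is basic (row 3); its value is the RHS of that row, 7.

7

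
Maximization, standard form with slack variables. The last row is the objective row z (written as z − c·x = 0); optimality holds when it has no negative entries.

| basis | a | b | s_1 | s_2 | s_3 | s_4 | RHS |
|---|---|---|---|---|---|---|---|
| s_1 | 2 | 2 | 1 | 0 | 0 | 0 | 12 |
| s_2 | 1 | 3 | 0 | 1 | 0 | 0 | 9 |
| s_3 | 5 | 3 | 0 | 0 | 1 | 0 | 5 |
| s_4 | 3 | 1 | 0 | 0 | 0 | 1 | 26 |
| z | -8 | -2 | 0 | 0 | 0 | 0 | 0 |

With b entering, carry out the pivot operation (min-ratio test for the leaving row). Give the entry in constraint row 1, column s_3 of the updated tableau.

Ratio test on column b — row 1: 12/2 = 6; row 2: 9/3 = 3; row 3: 5/3 = 5/3; row 4: 26/1 = 26. Minimum is 5/3 at row 3 (s_3 leaves); pivot element 3.
Divide row 3 by 3; eliminate column b from the other rows.
Row 1 update in column s_3: 0 − 2·(1/3) = -2/3.

-2/3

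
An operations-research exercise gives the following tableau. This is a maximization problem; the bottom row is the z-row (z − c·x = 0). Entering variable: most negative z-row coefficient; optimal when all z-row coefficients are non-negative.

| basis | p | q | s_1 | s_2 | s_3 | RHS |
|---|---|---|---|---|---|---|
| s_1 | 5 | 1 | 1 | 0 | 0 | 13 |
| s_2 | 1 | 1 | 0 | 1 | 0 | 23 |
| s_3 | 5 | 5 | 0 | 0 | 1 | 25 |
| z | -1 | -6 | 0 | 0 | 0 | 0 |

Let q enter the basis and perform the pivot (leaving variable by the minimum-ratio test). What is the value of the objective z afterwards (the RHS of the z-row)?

Ratio test on column q — row 1: 13/1 = 13; row 2: 23/1 = 23; row 3: 25/5 = 5. Minimum is 5 at row 3 (s_3 leaves); pivot element 5.
Pivot on row 3; the z-row RHS becomes 0 − (-6)·5 = 30.

30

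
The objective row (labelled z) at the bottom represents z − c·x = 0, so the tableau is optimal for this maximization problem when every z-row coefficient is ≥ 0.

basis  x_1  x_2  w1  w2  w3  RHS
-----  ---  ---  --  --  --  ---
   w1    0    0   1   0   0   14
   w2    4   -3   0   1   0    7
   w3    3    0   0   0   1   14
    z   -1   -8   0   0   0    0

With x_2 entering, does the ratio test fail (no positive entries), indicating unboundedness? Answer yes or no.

Every constraint-row entry in column x_2 is ≤ 0, so increasing x_2 is unbounded.

yes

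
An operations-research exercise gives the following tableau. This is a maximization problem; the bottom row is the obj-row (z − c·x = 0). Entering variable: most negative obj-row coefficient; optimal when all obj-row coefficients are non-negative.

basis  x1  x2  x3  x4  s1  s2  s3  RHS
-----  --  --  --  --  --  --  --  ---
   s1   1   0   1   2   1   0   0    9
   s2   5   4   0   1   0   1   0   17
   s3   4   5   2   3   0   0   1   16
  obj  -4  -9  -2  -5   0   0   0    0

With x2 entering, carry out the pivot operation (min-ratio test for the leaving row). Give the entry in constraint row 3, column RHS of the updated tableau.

16/5

Ratio test on column x2 — row 1: entry 0 ≤ 0; row 2: 17/4 = 17/4; row 3: 16/5 = 16/5. Minimum is 16/5 at row 3 (s3 leaves); pivot element 5.
Divide row 3 by 5; eliminate column x2 from the other rows.
In the new row 3, the RHS entry is the old entry divided by the pivot: 16/5 = 16/5.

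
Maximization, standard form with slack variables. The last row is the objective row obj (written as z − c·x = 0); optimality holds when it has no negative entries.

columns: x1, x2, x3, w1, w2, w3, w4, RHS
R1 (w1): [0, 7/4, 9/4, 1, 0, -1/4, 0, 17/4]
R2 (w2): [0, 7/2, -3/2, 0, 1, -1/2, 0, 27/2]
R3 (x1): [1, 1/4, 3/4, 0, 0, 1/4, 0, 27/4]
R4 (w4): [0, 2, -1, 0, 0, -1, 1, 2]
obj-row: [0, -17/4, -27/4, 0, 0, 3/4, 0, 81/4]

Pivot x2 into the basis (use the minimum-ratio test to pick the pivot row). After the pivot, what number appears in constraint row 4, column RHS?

1

Ratio test on column x2 — row 1: (17/4)/(7/4) = 17/7; row 2: (27/2)/(7/2) = 27/7; row 3: (27/4)/(1/4) = 27; row 4: 2/2 = 1. Minimum is 1 at row 4 (w4 leaves); pivot element 2.
Divide row 4 by 2; eliminate column x2 from the other rows.
In the new row 4, the RHS entry is the old entry divided by the pivot: 2/2 = 1.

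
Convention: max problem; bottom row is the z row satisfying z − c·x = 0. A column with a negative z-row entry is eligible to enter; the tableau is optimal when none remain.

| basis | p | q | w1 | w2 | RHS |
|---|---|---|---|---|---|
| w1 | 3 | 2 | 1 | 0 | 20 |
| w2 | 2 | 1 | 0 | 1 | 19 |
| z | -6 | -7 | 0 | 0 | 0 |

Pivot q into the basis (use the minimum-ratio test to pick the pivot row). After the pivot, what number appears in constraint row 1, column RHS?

Ratio test on column q — row 1: 20/2 = 10; row 2: 19/1 = 19. Minimum is 10 at row 1 (w1 leaves); pivot element 2.
Divide row 1 by 2; eliminate column q from the other rows.
In the new row 1, the RHS entry is the old entry divided by the pivot: 20/2 = 10.

10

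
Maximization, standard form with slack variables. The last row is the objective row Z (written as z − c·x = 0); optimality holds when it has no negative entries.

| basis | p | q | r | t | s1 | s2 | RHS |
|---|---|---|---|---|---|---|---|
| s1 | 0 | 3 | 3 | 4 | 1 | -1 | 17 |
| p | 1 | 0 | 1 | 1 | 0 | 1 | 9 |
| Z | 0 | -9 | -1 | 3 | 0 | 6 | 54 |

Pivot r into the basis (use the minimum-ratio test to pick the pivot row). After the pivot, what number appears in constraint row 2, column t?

Ratio test on column r — row 1: 17/3 = 17/3; row 2: 9/1 = 9. Minimum is 17/3 at row 1 (s1 leaves); pivot element 3.
Divide row 1 by 3; eliminate column r from the other rows.
Row 2 update in column t: 1 − 1·(4/3) = -1/3.

-1/3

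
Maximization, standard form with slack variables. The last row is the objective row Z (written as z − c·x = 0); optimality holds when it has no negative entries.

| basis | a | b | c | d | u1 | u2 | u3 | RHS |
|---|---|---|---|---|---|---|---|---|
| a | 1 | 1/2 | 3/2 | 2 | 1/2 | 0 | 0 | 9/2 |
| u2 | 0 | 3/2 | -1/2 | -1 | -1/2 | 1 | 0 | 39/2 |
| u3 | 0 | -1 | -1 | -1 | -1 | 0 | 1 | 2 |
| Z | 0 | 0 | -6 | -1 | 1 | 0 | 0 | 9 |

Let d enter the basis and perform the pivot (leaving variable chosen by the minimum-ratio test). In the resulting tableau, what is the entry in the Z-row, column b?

Ratio test on column d — row 1: (9/2)/2 = 9/4; row 2: entry -1 ≤ 0; row 3: entry -1 ≤ 0. Minimum is 9/4 at row 1 (a leaves); pivot element 2.
Divide row 1 by 2; eliminate column d from the other rows.
Z-row update in column b: 0 − (-1)·(1/4) = 1/4.

1/4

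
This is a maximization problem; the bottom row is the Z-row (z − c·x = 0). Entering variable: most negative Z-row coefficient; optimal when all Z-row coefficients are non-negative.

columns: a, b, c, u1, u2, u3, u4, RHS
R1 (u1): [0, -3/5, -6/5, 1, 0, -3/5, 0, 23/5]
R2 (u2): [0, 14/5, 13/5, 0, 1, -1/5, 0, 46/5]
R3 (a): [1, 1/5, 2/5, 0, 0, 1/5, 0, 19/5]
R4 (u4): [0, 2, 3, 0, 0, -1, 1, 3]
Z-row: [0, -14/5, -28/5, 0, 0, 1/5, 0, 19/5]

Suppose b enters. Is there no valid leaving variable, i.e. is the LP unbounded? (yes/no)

no

Column b has positive entries in row(s) 2, 3, 4, so the ratio test bounds it — not unbounded.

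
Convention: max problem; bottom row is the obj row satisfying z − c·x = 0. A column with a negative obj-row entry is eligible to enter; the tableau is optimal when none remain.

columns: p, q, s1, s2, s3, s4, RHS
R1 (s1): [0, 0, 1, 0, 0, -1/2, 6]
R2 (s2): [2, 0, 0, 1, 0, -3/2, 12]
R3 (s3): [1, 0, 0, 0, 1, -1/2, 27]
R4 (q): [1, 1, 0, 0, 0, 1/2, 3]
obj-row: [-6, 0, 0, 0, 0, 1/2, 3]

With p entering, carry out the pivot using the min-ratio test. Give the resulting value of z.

21

Ratio test on column p — row 1: entry 0 ≤ 0; row 2: 12/2 = 6; row 3: 27/1 = 27; row 4: 3/1 = 3. Minimum is 3 at row 4 (q leaves); pivot element 1.
Pivot on row 4; the obj-row RHS becomes 3 − (-6)·3 = 21.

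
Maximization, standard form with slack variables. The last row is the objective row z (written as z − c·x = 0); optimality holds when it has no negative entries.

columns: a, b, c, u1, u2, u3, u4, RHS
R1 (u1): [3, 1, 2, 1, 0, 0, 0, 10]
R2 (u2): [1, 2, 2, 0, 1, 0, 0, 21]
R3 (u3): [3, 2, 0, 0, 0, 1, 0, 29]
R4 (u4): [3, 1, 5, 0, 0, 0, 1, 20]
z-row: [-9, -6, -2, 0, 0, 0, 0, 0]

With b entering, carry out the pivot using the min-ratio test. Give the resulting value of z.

Ratio test on column b — row 1: 10/1 = 10; row 2: 21/2 = 21/2; row 3: 29/2 = 29/2; row 4: 20/1 = 20. Minimum is 10 at row 1 (u1 leaves); pivot element 1.
Pivot on row 1; the z-row RHS becomes 0 − (-6)·10 = 60.

60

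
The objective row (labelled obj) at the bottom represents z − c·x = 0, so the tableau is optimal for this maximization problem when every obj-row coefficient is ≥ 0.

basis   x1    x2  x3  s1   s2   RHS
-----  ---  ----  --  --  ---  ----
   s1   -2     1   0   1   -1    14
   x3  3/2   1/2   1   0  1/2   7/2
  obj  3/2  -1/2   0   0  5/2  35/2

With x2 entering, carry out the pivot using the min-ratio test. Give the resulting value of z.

21

Ratio test on column x2 — row 1: 14/1 = 14; row 2: (7/2)/(1/2) = 7. Minimum is 7 at row 2 (x3 leaves); pivot element 1/2.
Pivot on row 2; the obj-row RHS becomes 35/2 − (-1/2)·7 = 21.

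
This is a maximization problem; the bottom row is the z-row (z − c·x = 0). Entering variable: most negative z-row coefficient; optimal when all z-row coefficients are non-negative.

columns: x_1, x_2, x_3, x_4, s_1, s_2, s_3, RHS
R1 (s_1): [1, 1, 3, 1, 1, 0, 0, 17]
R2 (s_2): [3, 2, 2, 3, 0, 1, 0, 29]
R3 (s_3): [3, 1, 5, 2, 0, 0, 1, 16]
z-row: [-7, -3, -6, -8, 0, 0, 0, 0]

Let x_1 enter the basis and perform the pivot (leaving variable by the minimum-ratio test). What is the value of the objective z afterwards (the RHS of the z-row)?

112/3

Ratio test on column x_1 — row 1: 17/1 = 17; row 2: 29/3 = 29/3; row 3: 16/3 = 16/3. Minimum is 16/3 at row 3 (s_3 leaves); pivot element 3.
Pivot on row 3; the z-row RHS becomes 0 − (-7)·(16/3) = 112/3.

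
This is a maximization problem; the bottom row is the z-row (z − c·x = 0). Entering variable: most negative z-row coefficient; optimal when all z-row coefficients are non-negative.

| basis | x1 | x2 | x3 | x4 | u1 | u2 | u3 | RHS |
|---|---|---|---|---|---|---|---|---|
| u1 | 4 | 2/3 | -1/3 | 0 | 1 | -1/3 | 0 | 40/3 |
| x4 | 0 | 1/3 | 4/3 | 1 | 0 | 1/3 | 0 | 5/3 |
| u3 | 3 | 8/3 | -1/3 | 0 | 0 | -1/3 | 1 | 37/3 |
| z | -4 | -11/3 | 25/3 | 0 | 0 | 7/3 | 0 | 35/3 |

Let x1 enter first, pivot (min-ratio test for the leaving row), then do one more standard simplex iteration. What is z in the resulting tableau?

Ratio test on column x1 — row 1: (40/3)/4 = 10/3; row 2: entry 0 ≤ 0; row 3: (37/3)/3 = 37/9. Minimum is 10/3 at row 1 (u1 leaves); pivot element 4.
Pivot on row 1; the z-row RHS becomes 35/3 − (-4)·(10/3) = 25.
Next entering variable (most negative z-row entry -3): x2.
Ratio test on column x2 — row 1: (10/3)/(1/6) = 20; row 2: (5/3)/(1/3) = 5; row 3: (7/3)/(13/6) = 14/13. Minimum is 14/13 at row 3 (u3 leaves); pivot element 13/6.
After the second pivot the z-row RHS is 25 − (-3)·(14/13) = 367/13.

367/13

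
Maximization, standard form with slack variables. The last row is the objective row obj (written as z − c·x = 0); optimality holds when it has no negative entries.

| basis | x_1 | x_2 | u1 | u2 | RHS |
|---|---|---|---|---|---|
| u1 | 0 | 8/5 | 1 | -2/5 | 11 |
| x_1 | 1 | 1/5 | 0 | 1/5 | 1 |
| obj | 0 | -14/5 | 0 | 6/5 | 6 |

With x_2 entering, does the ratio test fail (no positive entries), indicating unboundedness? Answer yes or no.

Column x_2 has positive entries in row(s) 1, 2, so the ratio test bounds it — not unbounded.

no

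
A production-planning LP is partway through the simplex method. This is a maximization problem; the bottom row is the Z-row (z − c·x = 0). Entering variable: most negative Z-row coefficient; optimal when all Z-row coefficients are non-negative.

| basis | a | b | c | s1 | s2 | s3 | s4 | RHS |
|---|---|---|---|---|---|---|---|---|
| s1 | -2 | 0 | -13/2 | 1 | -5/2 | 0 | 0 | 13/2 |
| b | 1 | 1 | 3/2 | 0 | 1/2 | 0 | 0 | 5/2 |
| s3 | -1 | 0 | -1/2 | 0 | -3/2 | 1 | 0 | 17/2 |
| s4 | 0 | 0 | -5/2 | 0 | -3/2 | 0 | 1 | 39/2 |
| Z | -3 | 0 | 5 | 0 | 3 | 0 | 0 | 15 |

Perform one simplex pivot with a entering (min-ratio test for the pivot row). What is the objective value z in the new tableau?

45/2

Ratio test on column a — row 1: entry -2 ≤ 0; row 2: (5/2)/1 = 5/2; row 3: entry -1 ≤ 0; row 4: entry 0 ≤ 0. Minimum is 5/2 at row 2 (b leaves); pivot element 1.
Pivot on row 2; the Z-row RHS becomes 15 − (-3)·(5/2) = 45/2.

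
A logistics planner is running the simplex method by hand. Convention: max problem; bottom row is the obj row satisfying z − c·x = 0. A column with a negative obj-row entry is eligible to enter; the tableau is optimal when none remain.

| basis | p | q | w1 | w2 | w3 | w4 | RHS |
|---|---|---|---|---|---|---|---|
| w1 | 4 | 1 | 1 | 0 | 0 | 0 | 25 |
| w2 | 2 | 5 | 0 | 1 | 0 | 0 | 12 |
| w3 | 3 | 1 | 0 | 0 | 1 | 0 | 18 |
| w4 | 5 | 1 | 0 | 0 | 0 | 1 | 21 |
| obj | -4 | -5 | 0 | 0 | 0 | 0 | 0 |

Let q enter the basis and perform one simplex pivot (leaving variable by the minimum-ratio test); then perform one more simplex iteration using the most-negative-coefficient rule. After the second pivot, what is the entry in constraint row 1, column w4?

Ratio test on column q — row 1: 25/1 = 25; row 2: 12/5 = 12/5; row 3: 18/1 = 18; row 4: 21/1 = 21. Minimum is 12/5 at row 2 (w2 leaves); pivot element 5.
Divide row 2 by 5; eliminate column q from the other rows.
Second iteration: most negative obj-row entry is -2 in column p, so p enters.
Ratio test on column p — row 1: (113/5)/(18/5) = 113/18; row 2: (12/5)/(2/5) = 6; row 3: (78/5)/(13/5) = 6; row 4: (93/5)/(23/5) = 93/23. Minimum is 93/23 at row 4 (w4 leaves); pivot element 23/5.
Divide row 4 by 23/5; eliminate column p from the other rows.
After both pivots, the entry at constraint row 1, column w4 is -18/23.

-18/23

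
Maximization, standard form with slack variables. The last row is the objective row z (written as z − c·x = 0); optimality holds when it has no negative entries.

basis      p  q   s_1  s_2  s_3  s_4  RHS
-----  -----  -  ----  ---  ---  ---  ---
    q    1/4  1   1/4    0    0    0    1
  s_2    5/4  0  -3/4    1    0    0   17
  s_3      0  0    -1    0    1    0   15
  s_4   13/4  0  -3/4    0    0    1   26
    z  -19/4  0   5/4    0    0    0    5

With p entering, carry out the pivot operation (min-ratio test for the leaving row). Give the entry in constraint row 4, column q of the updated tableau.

Ratio test on column p — row 1: 1/(1/4) = 4; row 2: 17/(5/4) = 68/5; row 3: entry 0 ≤ 0; row 4: 26/(13/4) = 8. Minimum is 4 at row 1 (q leaves); pivot element 1/4.
Divide row 1 by 1/4; eliminate column p from the other rows.
Row 4 update in column q: 0 − (13/4)·4 = -13.

-13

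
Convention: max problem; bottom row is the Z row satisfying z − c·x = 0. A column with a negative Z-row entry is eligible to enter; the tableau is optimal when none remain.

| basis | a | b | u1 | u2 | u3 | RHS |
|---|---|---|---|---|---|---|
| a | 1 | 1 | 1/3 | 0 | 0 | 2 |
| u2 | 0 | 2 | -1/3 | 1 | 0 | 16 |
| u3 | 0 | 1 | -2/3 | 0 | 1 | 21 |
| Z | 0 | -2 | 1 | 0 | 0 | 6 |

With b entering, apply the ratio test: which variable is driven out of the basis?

Column b entries and ratios — a: 2/1 = 2; u2: 16/2 = 8; u3: 21/1 = 21.
Smallest ratio is 2 in the row of a, so a leaves.

a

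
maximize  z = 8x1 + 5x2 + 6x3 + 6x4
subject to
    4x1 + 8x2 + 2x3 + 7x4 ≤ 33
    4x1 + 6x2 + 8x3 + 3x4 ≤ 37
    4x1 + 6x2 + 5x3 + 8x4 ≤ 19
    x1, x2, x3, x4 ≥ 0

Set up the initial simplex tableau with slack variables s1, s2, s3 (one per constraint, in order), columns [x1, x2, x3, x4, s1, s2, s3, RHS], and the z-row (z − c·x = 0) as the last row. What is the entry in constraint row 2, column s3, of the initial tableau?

0

Slack s3 belongs to constraint 3; its column is the unit vector e_3, so the entry in row 2 is 0.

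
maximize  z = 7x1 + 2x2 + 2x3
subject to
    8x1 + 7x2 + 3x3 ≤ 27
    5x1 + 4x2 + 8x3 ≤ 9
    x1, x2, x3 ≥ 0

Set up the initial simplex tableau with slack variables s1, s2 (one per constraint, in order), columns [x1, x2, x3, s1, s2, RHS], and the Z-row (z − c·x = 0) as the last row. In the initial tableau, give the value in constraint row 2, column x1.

5

Constraint 2 has coefficient 5 on x1.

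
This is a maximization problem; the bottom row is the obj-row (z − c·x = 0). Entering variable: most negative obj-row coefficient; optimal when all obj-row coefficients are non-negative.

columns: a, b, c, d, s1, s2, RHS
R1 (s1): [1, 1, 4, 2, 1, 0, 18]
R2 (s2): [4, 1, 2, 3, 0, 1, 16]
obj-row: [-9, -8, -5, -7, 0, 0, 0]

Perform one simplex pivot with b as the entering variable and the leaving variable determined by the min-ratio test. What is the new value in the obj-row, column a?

Ratio test on column b — row 1: 18/1 = 18; row 2: 16/1 = 16. Minimum is 16 at row 2 (s2 leaves); pivot element 1.
Divide row 2 by 1; eliminate column b from the other rows.
obj-row update in column a: -9 − (-8)·4 = 23.

23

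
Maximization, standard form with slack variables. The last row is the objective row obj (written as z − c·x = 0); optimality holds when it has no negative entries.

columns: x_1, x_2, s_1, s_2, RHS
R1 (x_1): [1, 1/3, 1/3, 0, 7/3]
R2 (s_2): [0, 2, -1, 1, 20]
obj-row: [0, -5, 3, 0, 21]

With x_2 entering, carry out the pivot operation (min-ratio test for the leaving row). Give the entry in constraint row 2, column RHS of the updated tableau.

Ratio test on column x_2 — row 1: (7/3)/(1/3) = 7; row 2: 20/2 = 10. Minimum is 7 at row 1 (x_1 leaves); pivot element 1/3.
Divide row 1 by 1/3; eliminate column x_2 from the other rows.
Row 2 update in column RHS: 20 − 2·7 = 6.

6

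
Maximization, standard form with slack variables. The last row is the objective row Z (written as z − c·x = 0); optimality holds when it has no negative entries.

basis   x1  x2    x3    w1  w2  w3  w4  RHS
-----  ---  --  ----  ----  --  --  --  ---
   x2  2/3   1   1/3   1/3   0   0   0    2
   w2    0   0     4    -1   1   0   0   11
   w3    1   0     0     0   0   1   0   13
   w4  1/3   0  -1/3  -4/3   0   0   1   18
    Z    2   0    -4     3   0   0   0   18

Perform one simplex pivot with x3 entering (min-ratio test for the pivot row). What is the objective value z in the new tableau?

Ratio test on column x3 — row 1: 2/(1/3) = 6; row 2: 11/4 = 11/4; row 3: entry 0 ≤ 0; row 4: entry -1/3 ≤ 0. Minimum is 11/4 at row 2 (w2 leaves); pivot element 4.
Pivot on row 2; the Z-row RHS becomes 18 − (-4)·(11/4) = 29.

29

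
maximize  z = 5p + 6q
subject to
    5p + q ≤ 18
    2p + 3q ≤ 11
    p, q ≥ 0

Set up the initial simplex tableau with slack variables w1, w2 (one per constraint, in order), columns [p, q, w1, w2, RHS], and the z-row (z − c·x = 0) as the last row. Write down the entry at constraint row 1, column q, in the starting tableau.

1

Constraint 1 has coefficient 1 on q.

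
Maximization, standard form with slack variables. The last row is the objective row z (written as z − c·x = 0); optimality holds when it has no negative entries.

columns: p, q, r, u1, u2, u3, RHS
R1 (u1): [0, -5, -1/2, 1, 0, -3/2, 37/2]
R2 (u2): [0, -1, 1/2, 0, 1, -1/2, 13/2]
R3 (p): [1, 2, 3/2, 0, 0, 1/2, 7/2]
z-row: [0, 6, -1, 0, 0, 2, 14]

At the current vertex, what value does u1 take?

u1 is basic (row 1); its value is the RHS of that row, 37/2.

37/2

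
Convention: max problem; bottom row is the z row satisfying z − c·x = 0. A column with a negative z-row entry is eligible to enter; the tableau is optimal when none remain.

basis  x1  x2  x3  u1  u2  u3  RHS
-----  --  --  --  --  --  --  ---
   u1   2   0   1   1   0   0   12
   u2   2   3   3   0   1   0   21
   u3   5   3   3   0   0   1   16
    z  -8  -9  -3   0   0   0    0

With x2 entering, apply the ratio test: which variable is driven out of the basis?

Column x2 entries and ratios — u1: 0 ≤ 0, skip; u2: 21/3 = 7; u3: 16/3 = 16/3.
Smallest ratio is 16/3 in the row of u3, so u3 leaves.

u3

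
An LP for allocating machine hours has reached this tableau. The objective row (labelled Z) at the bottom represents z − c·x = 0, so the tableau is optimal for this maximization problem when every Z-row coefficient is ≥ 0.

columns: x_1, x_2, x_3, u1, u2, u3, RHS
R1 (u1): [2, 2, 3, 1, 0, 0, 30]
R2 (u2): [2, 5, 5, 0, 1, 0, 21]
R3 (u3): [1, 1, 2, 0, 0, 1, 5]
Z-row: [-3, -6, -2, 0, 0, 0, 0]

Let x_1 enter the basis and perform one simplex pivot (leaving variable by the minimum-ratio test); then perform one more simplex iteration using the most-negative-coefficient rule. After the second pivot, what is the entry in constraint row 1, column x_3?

Ratio test on column x_1 — row 1: 30/2 = 15; row 2: 21/2 = 21/2; row 3: 5/1 = 5. Minimum is 5 at row 3 (u3 leaves); pivot element 1.
Divide row 3 by 1; eliminate column x_1 from the other rows.
Second iteration: most negative Z-row entry is -3 in column x_2, so x_2 enters.
Ratio test on column x_2 — row 1: entry 0 ≤ 0; row 2: 11/3 = 11/3; row 3: 5/1 = 5. Minimum is 11/3 at row 2 (u2 leaves); pivot element 3.
Divide row 2 by 3; eliminate column x_2 from the other rows.
After both pivots, the entry at constraint row 1, column x_3 is -1.

-1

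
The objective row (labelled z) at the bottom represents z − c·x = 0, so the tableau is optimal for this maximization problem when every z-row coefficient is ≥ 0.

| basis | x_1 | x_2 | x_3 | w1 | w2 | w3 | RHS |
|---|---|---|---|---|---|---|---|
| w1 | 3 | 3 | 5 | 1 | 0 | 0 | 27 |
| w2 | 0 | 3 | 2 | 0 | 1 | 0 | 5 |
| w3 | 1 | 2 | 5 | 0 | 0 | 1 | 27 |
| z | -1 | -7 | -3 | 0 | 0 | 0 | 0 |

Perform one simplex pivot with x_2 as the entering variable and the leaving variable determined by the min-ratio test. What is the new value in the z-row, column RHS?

35/3

Ratio test on column x_2 — row 1: 27/3 = 9; row 2: 5/3 = 5/3; row 3: 27/2 = 27/2. Minimum is 5/3 at row 2 (w2 leaves); pivot element 3.
Divide row 2 by 3; eliminate column x_2 from the other rows.
z-row update in column RHS: 0 − (-7)·(5/3) = 35/3.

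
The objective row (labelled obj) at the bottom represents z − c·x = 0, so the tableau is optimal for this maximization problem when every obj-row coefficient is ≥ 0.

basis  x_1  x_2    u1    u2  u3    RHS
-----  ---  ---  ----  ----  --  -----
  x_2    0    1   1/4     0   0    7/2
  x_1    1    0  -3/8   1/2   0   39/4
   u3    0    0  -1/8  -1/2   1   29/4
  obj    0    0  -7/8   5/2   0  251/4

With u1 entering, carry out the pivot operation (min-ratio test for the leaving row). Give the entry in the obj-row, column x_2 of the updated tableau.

Ratio test on column u1 — row 1: (7/2)/(1/4) = 14; row 2: entry -3/8 ≤ 0; row 3: entry -1/8 ≤ 0. Minimum is 14 at row 1 (x_2 leaves); pivot element 1/4.
Divide row 1 by 1/4; eliminate column u1 from the other rows.
obj-row update in column x_2: 0 − (-7/8)·4 = 7/2.

7/2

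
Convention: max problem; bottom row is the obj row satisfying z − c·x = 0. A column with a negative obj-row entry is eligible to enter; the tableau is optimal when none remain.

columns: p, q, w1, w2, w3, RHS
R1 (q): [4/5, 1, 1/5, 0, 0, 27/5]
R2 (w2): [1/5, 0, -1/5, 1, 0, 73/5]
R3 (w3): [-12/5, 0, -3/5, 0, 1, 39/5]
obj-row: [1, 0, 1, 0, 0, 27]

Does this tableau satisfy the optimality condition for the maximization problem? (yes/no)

Every obj-row coefficient is ≥ 0, so the tableau is optimal.

yes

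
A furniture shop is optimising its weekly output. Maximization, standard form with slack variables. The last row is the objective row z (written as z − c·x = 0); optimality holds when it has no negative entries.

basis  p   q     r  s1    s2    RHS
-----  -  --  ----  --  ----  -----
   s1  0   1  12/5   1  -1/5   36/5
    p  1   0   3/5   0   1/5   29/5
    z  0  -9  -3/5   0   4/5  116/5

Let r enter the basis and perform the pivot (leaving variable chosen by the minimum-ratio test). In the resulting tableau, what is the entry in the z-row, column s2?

Ratio test on column r — row 1: (36/5)/(12/5) = 3; row 2: (29/5)/(3/5) = 29/3. Minimum is 3 at row 1 (s1 leaves); pivot element 12/5.
Divide row 1 by 12/5; eliminate column r from the other rows.
z-row update in column s2: 4/5 − (-3/5)·(-1/12) = 3/4.

3/4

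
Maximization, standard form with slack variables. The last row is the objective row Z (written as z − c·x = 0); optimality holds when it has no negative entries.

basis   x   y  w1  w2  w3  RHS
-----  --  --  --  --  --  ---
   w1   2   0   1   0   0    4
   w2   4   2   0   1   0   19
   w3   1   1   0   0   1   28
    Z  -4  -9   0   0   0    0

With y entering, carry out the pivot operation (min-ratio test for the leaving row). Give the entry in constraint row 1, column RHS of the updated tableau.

Ratio test on column y — row 1: entry 0 ≤ 0; row 2: 19/2 = 19/2; row 3: 28/1 = 28. Minimum is 19/2 at row 2 (w2 leaves); pivot element 2.
Divide row 2 by 2; eliminate column y from the other rows.
Row 1 update in column RHS: 4 − 0·(19/2) = 4.

4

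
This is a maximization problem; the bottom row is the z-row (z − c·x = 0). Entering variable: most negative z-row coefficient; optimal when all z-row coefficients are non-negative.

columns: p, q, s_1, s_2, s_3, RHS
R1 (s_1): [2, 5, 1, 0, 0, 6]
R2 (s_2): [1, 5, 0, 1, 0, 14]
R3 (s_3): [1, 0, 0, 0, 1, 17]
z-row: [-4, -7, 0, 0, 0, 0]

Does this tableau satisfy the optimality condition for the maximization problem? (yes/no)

no

The z-row has a negative entry -7 in column q, so it is not optimal.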